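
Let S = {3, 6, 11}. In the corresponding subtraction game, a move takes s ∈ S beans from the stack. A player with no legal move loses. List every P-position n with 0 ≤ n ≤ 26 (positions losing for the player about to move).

G(0) = 0
G(1) = mex{} = 0
G(2) = mex{} = 0
G(3) = mex{0} = 1
G(4) = mex{0} = 1
G(5) = mex{0} = 1
G(6) = mex{1,0} = 2
G(7) = mex{1,0} = 2
G(8) = mex{1,0} = 2
G(9) = mex{2,1} = 0
G(10) = mex{2,1} = 0
G(11) = mex{2,1,0} = 3
G(12) = mex{0,2,0} = 1
G(13) = mex{0,2,0} = 1
G(14) = mex{3,2,1} = 0
G(15) = mex{1,0,1} = 2
G(16) = mex{1,0,1} = 2
G(17) = mex{0,3,2} = 1
G(18) = mex{2,1,2} = 0
G(19) = mex{2,1,2} = 0
G(20) = mex{1,0,0} = 2
G(21) = mex{0,2,0} = 1
G(22) = mex{0,2,3} = 1
G(23) = mex{2,1,1} = 0
G(24) = mex{1,0,1} = 2
G(25) = mex{1,0,0} = 2
G(26) = mex{0,2,2} = 1
P-positions are exactly the n with G(n) = 0.

0, 1, 2, 9, 10, 14, 18, 19, 23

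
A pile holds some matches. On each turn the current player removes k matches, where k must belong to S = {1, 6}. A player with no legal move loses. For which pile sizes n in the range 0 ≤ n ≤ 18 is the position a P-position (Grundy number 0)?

n :  0  1  2  3  4  5  6  7  8  9 10 11 12 13 14 15 16 17 18
G :  0  1  0  1  0  1  2  0  1  0  1  0  1  2  0  1  0  1  0
P-positions are exactly the n with G(n) = 0.

0, 2, 4, 7, 9, 11, 14, 16, 18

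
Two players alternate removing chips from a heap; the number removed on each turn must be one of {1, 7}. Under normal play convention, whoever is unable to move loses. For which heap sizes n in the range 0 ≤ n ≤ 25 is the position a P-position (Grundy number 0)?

0, 2, 4, 6, 8, 10, 12, 14, 16, 18, 20, 22, 24

G(0) = 0
G(1) = mex{0} = 1
G(2) = mex{1} = 0
G(3) = mex{0} = 1
G(4) = mex{1} = 0
G(5) = mex{0} = 1
G(6) = mex{1} = 0
G(7) = mex{0,0} = 1
G(8) = mex{1,1} = 0
G(9) = mex{0,0} = 1
G(10) = mex{1,1} = 0
G(11) = mex{0,0} = 1
G(12) = mex{1,1} = 0
G(13) = mex{0,0} = 1
G(14) = mex{1,1} = 0
G(15) = mex{0,0} = 1
G(16) = mex{1,1} = 0
G(17) = mex{0,0} = 1
G(18) = mex{1,1} = 0
G(19) = mex{0,0} = 1
G(20) = mex{1,1} = 0
G(21) = mex{0,0} = 1
G(22) = mex{1,1} = 0
G(23) = mex{0,0} = 1
G(24) = mex{1,1} = 0
G(25) = mex{0,0} = 1
P-positions are exactly the n with G(n) = 0.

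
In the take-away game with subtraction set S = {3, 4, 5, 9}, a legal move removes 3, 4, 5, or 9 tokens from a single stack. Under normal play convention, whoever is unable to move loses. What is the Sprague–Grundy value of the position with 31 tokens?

n :  0  1  2  3  4  5  6  7  8  9 10 11 12 13 14 15 16 17 18 19 20 21 22 23 24 25 26 27 28 29 30 31
G :  0  0  0  1  1  1  2  2  0  3  3  1  4  2  0  0  0  1  1  1  2  2  0  3  3  1  4  2  0  0  0  1

1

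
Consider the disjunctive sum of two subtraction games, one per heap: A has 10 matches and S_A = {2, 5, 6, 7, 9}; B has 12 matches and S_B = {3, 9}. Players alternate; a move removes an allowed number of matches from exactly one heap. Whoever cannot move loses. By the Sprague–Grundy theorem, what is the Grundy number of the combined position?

Heap A, S = {2, 5, 6, 7, 9}:
n :  0  1  2  3  4  5  6  7  8  9 10
G :  0  0  1  1  0  2  1  3  2  2  3
G_A(10) = 3.
Heap B, S = {3, 9}:
n :  0  1  2  3  4  5  6  7  8  9 10 11 12
G :  0  0  0  1  1  1  0  0  0  1  1  1  0
G_B(12) = 0.
Combined Grundy value = 3 ⊕ 0 = 3.

3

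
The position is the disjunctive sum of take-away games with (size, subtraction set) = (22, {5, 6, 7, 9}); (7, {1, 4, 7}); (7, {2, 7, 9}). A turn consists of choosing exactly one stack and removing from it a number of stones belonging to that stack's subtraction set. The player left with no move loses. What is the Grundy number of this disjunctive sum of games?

2

Stack A, S = {5, 6, 7, 9}:
n :  0  1  2  3  4  5  6  7  8  9 10 11 12 13 14 15 16 17 18 19 20 21 22
G :  0  0  0  0  0  1  1  1  1  1  2  2  2  2  0  0  0  0  0  1  1  1  1
G_A(22) = 1.
Stack B, S = {1, 4, 7}:
n : 0 1 2 3 4 5 6 7
G : 0 1 0 1 2 0 1 2
G_B(7) = 2.
Stack C, S = {2, 7, 9}:
G(0) = 0
G(1) = mex{} = 0
G(2) = mex{0} = 1
G(3) = mex{0} = 1
G(4) = mex{1} = 0
G(5) = mex{1} = 0
G(6) = mex{0} = 1
G(7) = mex{0,0} = 1
G_C(7) = 1.
Combined Grundy value = 1 ⊕ 2 ⊕ 1 = 2.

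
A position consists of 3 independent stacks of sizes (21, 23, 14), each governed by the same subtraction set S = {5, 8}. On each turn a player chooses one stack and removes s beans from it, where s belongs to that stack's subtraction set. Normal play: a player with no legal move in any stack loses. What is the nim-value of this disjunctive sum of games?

All stacks use S = {5, 8}:
n :  0  1  2  3  4  5  6  7  8  9 10 11 12 13 14 15 16 17 18 19 20 21 22 23
G :  0  0  0  0  0  1  1  1  1  1  2  2  2  0  0  0  0  0  1  1  1  1  1  2
Stack A: G(21) = 1.
Stack B: G(23) = 2.
Stack C: G(14) = 0.
Combined Grundy value = 1 ⊕ 2 ⊕ 0 = 3.

3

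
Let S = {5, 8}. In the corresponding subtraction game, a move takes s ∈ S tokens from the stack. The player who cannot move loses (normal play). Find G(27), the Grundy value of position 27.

0

n :  0  1  2  3  4  5  6  7  8  9 10 11 12 13 14 15 16 17 18 19 20 21 22 23 24 25 26 27
G :  0  0  0  0  0  1  1  1  1  1  2  2  2  0  0  0  0  0  1  1  1  1  1  2  2  2  0  0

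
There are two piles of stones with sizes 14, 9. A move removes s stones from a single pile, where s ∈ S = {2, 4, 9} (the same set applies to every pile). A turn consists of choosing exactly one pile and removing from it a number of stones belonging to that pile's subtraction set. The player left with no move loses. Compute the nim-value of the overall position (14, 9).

0

All piles use S = {2, 4, 9}:
G(0) = 0
G(1) = mex{} = 0
G(2) = mex{0} = 1
G(3) = mex{0} = 1
G(4) = mex{1,0} = 2
G(5) = mex{1,0} = 2
G(6) = mex{2,1} = 0
G(7) = mex{2,1} = 0
G(8) = mex{0,2} = 1
G(9) = mex{0,2,0} = 1
G(10) = mex{1,0,0} = 2
G(11) = mex{1,0,1} = 2
G(12) = mex{2,1,1} = 0
G(13) = mex{2,1,2} = 0
G(14) = mex{0,2,2} = 1
Pile A: G(14) = 1.
Pile B: G(9) = 1.
Combined Grundy value = 1 ⊕ 1 = 0.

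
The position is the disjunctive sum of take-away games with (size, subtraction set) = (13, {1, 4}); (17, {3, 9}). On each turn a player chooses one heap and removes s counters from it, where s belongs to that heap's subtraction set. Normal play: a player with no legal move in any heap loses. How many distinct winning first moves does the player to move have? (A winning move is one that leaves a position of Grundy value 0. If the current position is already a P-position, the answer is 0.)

0

Heap A, S = {1, 4}:
G(0) = 0
G(1) = mex{0} = 1
G(2) = mex{1} = 0
G(3) = mex{0} = 1
G(4) = mex{1,0} = 2
G(5) = mex{2,1} = 0
G(6) = mex{0,0} = 1
G(7) = mex{1,1} = 0
G(8) = mex{0,2} = 1
G(9) = mex{1,0} = 2
G(10) = mex{2,1} = 0
G(11) = mex{0,0} = 1
G(12) = mex{1,1} = 0
G(13) = mex{0,2} = 1
G_A(13) = 1.
Heap B, S = {3, 9}:
n :  0  1  2  3  4  5  6  7  8  9 10 11 12 13 14 15 16 17
G :  0  0  0  1  1  1  0  0  0  1  1  1  0  0  0  1  1  1
G_B(17) = 1.
Combined Grundy value = 1 ⊕ 1 = 0.
A winning move leaves total XOR = 0, i.e. changes one component's Grundy value g to g ⊕ X where X is the current total.
Heap A: target g' = 1⊕0 = 1, but every legal move changes the Grundy value (mex property), so 0 moves.
Heap B: target g' = 1⊕0 = 1, but every legal move changes the Grundy value (mex property), so 0 moves.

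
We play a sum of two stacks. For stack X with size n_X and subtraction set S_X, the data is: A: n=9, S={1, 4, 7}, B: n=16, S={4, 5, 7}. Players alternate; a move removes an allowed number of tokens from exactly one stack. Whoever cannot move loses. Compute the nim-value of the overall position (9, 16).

0

Stack A, S = {1, 4, 7}:
G(0) = 0
G(1) = mex{0} = 1
G(2) = mex{1} = 0
G(3) = mex{0} = 1
G(4) = mex{1,0} = 2
G(5) = mex{2,1} = 0
G(6) = mex{0,0} = 1
G(7) = mex{1,1,0} = 2
G(8) = mex{2,2,1} = 0
G(9) = mex{0,0,0} = 1
G_A(9) = 1.
Stack B, S = {4, 5, 7}:
n :  0  1  2  3  4  5  6  7  8  9 10 11 12 13 14 15 16
G :  0  0  0  0  1  1  1  1  2  2  2  0  0  0  0  1  1
G_B(16) = 1.
Combined Grundy value = 1 ⊕ 1 = 0.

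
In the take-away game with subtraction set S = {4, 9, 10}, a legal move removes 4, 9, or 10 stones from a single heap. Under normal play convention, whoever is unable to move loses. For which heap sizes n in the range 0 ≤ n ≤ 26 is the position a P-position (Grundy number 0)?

0, 1, 2, 3, 8, 14, 15, 16, 21, 22

n :  0  1  2  3  4  5  6  7  8  9 10 11 12 13 14 15 16 17 18 19 20 21 22 23 24 25 26
G :  0  0  0  0  1  1  1  1  0  2  2  2  1  3  0  0  0  2  1  1  1  0  0  2  2  1  1
P-positions are exactly the n with G(n) = 0.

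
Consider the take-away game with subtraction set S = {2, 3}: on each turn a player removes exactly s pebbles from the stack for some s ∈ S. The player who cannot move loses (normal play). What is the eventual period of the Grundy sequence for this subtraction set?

5

n :  0  1  2  3  4  5  6  7  8  9 10 11 12 13 14
G :  0  0  1  1  2  0  0  1  1  2  0  0  1  1  2
G(n+5) = G(n) holds for n = 0,…,2 (a full window of length max(S) = 3), so the sequence is purely periodic with period 5.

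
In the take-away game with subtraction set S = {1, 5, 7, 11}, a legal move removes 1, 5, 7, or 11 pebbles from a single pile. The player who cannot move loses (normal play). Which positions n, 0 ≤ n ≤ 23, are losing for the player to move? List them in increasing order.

0, 2, 4, 6, 8, 10, 12, 14, 16, 18, 20, 22

n :  0  1  2  3  4  5  6  7  8  9 10 11 12 13 14 15 16 17 18 19 20 21 22 23
G :  0  1  0  1  0  1  0  1  0  1  0  1  0  1  0  1  0  1  0  1  0  1  0  1
P-positions are exactly the n with G(n) = 0.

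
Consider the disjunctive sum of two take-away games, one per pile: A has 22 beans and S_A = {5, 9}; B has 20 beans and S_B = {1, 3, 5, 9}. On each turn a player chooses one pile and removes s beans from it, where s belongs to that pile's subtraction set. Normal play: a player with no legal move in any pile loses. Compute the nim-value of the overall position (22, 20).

1

Pile A, S = {5, 9}:
G(0) = 0
G(1) = mex{} = 0
G(2) = mex{} = 0
G(3) = mex{} = 0
G(4) = mex{} = 0
G(5) = mex{0} = 1
G(6) = mex{0} = 1
G(7) = mex{0} = 1
G(8) = mex{0} = 1
G(9) = mex{0,0} = 1
G(10) = mex{1,0} = 2
G(11) = mex{1,0} = 2
G(12) = mex{1,0} = 2
G(13) = mex{1,0} = 2
G(14) = mex{1,1} = 0
G(15) = mex{2,1} = 0
G(16) = mex{2,1} = 0
G(17) = mex{2,1} = 0
G(18) = mex{2,1} = 0
G(19) = mex{0,2} = 1
G(20) = mex{0,2} = 1
G(21) = mex{0,2} = 1
G(22) = mex{0,2} = 1
G_A(22) = 1.
Pile B, S = {1, 3, 5, 9}:
G(0) = 0
G(1) = mex{0} = 1
G(2) = mex{1} = 0
G(3) = mex{0,0} = 1
G(4) = mex{1,1} = 0
G(5) = mex{0,0,0} = 1
G(6) = mex{1,1,1} = 0
G(7) = mex{0,0,0} = 1
G(8) = mex{1,1,1} = 0
G(9) = mex{0,0,0,0} = 1
G(10) = mex{1,1,1,1} = 0
G(11) = mex{0,0,0,0} = 1
G(12) = mex{1,1,1,1} = 0
G(13) = mex{0,0,0,0} = 1
G(14) = mex{1,1,1,1} = 0
G(15) = mex{0,0,0,0} = 1
G(16) = mex{1,1,1,1} = 0
G(17) = mex{0,0,0,0} = 1
G(18) = mex{1,1,1,1} = 0
G(19) = mex{0,0,0,0} = 1
G(20) = mex{1,1,1,1} = 0
G_B(20) = 0.
Combined Grundy value = 1 ⊕ 0 = 1.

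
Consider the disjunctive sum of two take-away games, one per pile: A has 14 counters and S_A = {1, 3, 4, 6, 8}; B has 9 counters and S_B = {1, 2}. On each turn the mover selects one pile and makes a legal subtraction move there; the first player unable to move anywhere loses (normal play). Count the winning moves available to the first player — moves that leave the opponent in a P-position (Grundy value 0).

0

Pile A, S = {1, 3, 4, 6, 8}:
G(0) = 0
G(1) = mex{0} = 1
G(2) = mex{1} = 0
G(3) = mex{0,0} = 1
G(4) = mex{1,1,0} = 2
G(5) = mex{2,0,1} = 3
G(6) = mex{3,1,0,0} = 2
G(7) = mex{2,2,1,1} = 0
G(8) = mex{0,3,2,0,0} = 1
G(9) = mex{1,2,3,1,1} = 0
G(10) = mex{0,0,2,2,0} = 1
G(11) = mex{1,1,0,3,1} = 2
G(12) = mex{2,0,1,2,2} = 3
G(13) = mex{3,1,0,0,3} = 2
G(14) = mex{2,2,1,1,2} = 0
G_A(14) = 0.
Pile B, S = {1, 2}:
G(0) = 0
G(1) = mex{0} = 1
G(2) = mex{1,0} = 2
G(3) = mex{2,1} = 0
G(4) = mex{0,2} = 1
G(5) = mex{1,0} = 2
G(6) = mex{2,1} = 0
G(7) = mex{0,2} = 1
G(8) = mex{1,0} = 2
G(9) = mex{2,1} = 0
G_B(9) = 0.
Combined Grundy value = 0 ⊕ 0 = 0.
A winning move leaves total XOR = 0, i.e. changes one component's Grundy value g to g ⊕ X where X is the current total.
Pile A: target g' = 0⊕0 = 0, but every legal move changes the Grundy value (mex property), so 0 moves.
Pile B: target g' = 0⊕0 = 0, but every legal move changes the Grundy value (mex property), so 0 moves.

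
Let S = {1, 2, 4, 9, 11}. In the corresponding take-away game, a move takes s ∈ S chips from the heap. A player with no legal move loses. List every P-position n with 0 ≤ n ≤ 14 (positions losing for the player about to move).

G(0) = 0
G(1) = mex{0} = 1
G(2) = mex{1,0} = 2
G(3) = mex{2,1} = 0
G(4) = mex{0,2,0} = 1
G(5) = mex{1,0,1} = 2
G(6) = mex{2,1,2} = 0
G(7) = mex{0,2,0} = 1
G(8) = mex{1,0,1} = 2
G(9) = mex{2,1,2,0} = 3
G(10) = mex{3,2,0,1} = 4
G(11) = mex{4,3,1,2,0} = 5
G(12) = mex{5,4,2,0,1} = 3
G(13) = mex{3,5,3,1,2} = 0
G(14) = mex{0,3,4,2,0} = 1
P-positions are exactly the n with G(n) = 0.

0, 3, 6, 13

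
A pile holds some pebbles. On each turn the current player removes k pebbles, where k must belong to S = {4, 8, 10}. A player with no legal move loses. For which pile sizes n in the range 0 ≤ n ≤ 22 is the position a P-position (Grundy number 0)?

0, 1, 2, 3, 14, 15, 16, 17

n :  0  1  2  3  4  5  6  7  8  9 10 11 12 13 14 15 16 17 18 19 20 21 22
G :  0  0  0  0  1  1  1  1  2  2  2  2  3  3  0  0  0  0  1  1  1  1  2
P-positions are exactly the n with G(n) = 0.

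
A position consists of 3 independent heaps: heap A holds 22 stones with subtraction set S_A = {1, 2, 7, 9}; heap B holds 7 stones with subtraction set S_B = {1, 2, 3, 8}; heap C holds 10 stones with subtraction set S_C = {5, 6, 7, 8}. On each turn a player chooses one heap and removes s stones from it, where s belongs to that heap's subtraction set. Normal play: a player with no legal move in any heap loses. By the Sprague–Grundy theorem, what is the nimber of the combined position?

Heap A, S = {1, 2, 7, 9}:
G(0) = 0
G(1) = mex{0} = 1
G(2) = mex{1,0} = 2
G(3) = mex{2,1} = 0
G(4) = mex{0,2} = 1
G(5) = mex{1,0} = 2
G(6) = mex{2,1} = 0
G(7) = mex{0,2,0} = 1
G(8) = mex{1,0,1} = 2
G(9) = mex{2,1,2,0} = 3
G(10) = mex{3,2,0,1} = 4
G(11) = mex{4,3,1,2} = 0
G(12) = mex{0,4,2,0} = 1
G(13) = mex{1,0,0,1} = 2
G(14) = mex{2,1,1,2} = 0
G(15) = mex{0,2,2,0} = 1
G(16) = mex{1,0,3,1} = 2
G(17) = mex{2,1,4,2} = 0
G(18) = mex{0,2,0,3} = 1
G(19) = mex{1,0,1,4} = 2
G(20) = mex{2,1,2,0} = 3
G(21) = mex{3,2,0,1} = 4
G(22) = mex{4,3,1,2} = 0
G_A(22) = 0.
Heap B, S = {1, 2, 3, 8}:
n : 0 1 2 3 4 5 6 7
G : 0 1 2 3 0 1 2 3
G_B(7) = 3.
Heap C, S = {5, 6, 7, 8}:
n :  0  1  2  3  4  5  6  7  8  9 10
G :  0  0  0  0  0  1  1  1  1  1  2
G_C(10) = 2.
Combined Grundy value = 0 ⊕ 3 ⊕ 2 = 1.

1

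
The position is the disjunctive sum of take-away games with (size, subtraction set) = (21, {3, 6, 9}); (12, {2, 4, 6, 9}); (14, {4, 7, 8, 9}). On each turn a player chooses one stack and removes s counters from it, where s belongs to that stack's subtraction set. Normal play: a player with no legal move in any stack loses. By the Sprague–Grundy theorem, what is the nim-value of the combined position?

Stack A, S = {3, 6, 9}:
n :  0  1  2  3  4  5  6  7  8  9 10 11 12 13 14 15 16 17 18 19 20 21
G :  0  0  0  1  1  1  2  2  2  3  3  3  0  0  0  1  1  1  2  2  2  3
G_A(21) = 3.
Stack B, S = {2, 4, 6, 9}:
G(0) = 0
G(1) = mex{} = 0
G(2) = mex{0} = 1
G(3) = mex{0} = 1
G(4) = mex{1,0} = 2
G(5) = mex{1,0} = 2
G(6) = mex{2,1,0} = 3
G(7) = mex{2,1,0} = 3
G(8) = mex{3,2,1} = 0
G(9) = mex{3,2,1,0} = 4
G(10) = mex{0,3,2,0} = 1
G(11) = mex{4,3,2,1} = 0
G(12) = mex{1,0,3,1} = 2
G_B(12) = 2.
Stack C, S = {4, 7, 8, 9}:
G(0) = 0
G(1) = mex{} = 0
G(2) = mex{} = 0
G(3) = mex{} = 0
G(4) = mex{0} = 1
G(5) = mex{0} = 1
G(6) = mex{0} = 1
G(7) = mex{0,0} = 1
G(8) = mex{1,0,0} = 2
G(9) = mex{1,0,0,0} = 2
G(10) = mex{1,0,0,0} = 2
G(11) = mex{1,1,0,0} = 2
G(12) = mex{2,1,1,0} = 3
G(13) = mex{2,1,1,1} = 0
G(14) = mex{2,1,1,1} = 0
G_C(14) = 0.
Combined Grundy value = 3 ⊕ 2 ⊕ 0 = 1.

1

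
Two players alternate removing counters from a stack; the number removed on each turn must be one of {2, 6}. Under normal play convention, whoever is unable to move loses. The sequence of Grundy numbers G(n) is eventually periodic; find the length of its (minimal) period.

4

G(0) = 0
G(1) = mex{} = 0
G(2) = mex{0} = 1
G(3) = mex{0} = 1
G(4) = mex{1} = 0
G(5) = mex{1} = 0
G(6) = mex{0,0} = 1
G(7) = mex{0,0} = 1
G(8) = mex{1,1} = 0
G(9) = mex{1,1} = 0
G(10) = mex{0,0} = 1
G(11) = mex{0,0} = 1
G(12) = mex{1,1} = 0
G(13) = mex{1,1} = 0
G(14) = mex{0,0} = 1
G(n+4) = G(n) holds for n = 0,…,5 (a full window of length max(S) = 6), so the sequence is purely periodic with period 4.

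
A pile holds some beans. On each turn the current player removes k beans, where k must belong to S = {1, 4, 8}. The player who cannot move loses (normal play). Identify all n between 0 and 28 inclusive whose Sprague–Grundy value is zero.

n :  0  1  2  3  4  5  6  7  8  9 10 11 12 13 14 15 16 17 18 19 20 21 22 23 24 25 26 27 28
G :  0  1  0  1  2  0  1  0  1  2  3  2  0  1  0  1  2  0  1  0  1  2  3  2  0  1  0  1  2
P-positions are exactly the n with G(n) = 0.

0, 2, 5, 7, 12, 14, 17, 19, 24, 26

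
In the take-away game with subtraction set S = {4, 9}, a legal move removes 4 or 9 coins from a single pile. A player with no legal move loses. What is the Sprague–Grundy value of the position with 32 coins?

1

n :  0  1  2  3  4  5  6  7  8  9 10 11 12 13 14 15 16 17 18 19 20 21 22 23 24 25 26 27 28 29 30 31 32
G :  0  0  0  0  1  1  1  1  0  2  2  2  1  0  0  0  0  1  1  1  1  0  2  2  2  1  0  0  0  0  1  1  1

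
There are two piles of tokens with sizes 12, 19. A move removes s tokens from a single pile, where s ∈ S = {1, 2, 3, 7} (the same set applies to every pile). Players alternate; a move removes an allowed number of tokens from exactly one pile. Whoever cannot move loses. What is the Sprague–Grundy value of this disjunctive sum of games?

All piles use S = {1, 2, 3, 7}:
n :  0  1  2  3  4  5  6  7  8  9 10 11 12 13 14 15 16 17 18 19
G :  0  1  2  3  0  1  2  3  0  1  2  3  0  1  2  3  0  1  2  3
Pile A: G(12) = 0.
Pile B: G(19) = 3.
Combined Grundy value = 0 ⊕ 3 = 3.

3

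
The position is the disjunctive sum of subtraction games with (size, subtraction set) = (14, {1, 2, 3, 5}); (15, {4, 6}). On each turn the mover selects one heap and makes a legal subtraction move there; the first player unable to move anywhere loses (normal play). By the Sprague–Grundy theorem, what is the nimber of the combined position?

Heap A, S = {1, 2, 3, 5}:
G(0) = 0
G(1) = mex{0} = 1
G(2) = mex{1,0} = 2
G(3) = mex{2,1,0} = 3
G(4) = mex{3,2,1} = 0
G(5) = mex{0,3,2,0} = 1
G(6) = mex{1,0,3,1} = 2
G(7) = mex{2,1,0,2} = 3
G(8) = mex{3,2,1,3} = 0
G(9) = mex{0,3,2,0} = 1
G(10) = mex{1,0,3,1} = 2
G(11) = mex{2,1,0,2} = 3
G(12) = mex{3,2,1,3} = 0
G(13) = mex{0,3,2,0} = 1
G(14) = mex{1,0,3,1} = 2
G_A(14) = 2.
Heap B, S = {4, 6}:
G(0) = 0
G(1) = mex{} = 0
G(2) = mex{} = 0
G(3) = mex{} = 0
G(4) = mex{0} = 1
G(5) = mex{0} = 1
G(6) = mex{0,0} = 1
G(7) = mex{0,0} = 1
G(8) = mex{1,0} = 2
G(9) = mex{1,0} = 2
G(10) = mex{1,1} = 0
G(11) = mex{1,1} = 0
G(12) = mex{2,1} = 0
G(13) = mex{2,1} = 0
G(14) = mex{0,2} = 1
G(15) = mex{0,2} = 1
G_B(15) = 1.
Combined Grundy value = 2 ⊕ 1 = 3.

3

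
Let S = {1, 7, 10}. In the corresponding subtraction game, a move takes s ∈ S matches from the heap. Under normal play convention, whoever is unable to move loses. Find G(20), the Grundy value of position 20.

1

n :  0  1  2  3  4  5  6  7  8  9 10 11 12 13 14 15 16 17 18 19 20
G :  0  1  0  1  0  1  0  1  0  1  2  3  2  3  2  3  2  0  1  0  1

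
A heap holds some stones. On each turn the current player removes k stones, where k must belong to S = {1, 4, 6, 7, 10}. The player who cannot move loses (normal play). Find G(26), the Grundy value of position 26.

3

n :  0  1  2  3  4  5  6  7  8  9 10 11 12 13 14 15 16 17 18 19 20 21 22 23 24 25 26
G :  0  1  0  1  2  0  1  2  3  2  3  4  2  0  1  5  0  1  0  1  2  0  1  2  3  2  3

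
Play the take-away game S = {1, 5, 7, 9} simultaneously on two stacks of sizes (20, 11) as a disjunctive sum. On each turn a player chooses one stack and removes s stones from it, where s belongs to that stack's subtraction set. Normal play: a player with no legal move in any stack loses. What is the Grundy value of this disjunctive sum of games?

1

All stacks use S = {1, 5, 7, 9}:
G(0) = 0
G(1) = mex{0} = 1
G(2) = mex{1} = 0
G(3) = mex{0} = 1
G(4) = mex{1} = 0
G(5) = mex{0,0} = 1
G(6) = mex{1,1} = 0
G(7) = mex{0,0,0} = 1
G(8) = mex{1,1,1} = 0
G(9) = mex{0,0,0,0} = 1
G(10) = mex{1,1,1,1} = 0
G(11) = mex{0,0,0,0} = 1
G(12) = mex{1,1,1,1} = 0
G(13) = mex{0,0,0,0} = 1
G(14) = mex{1,1,1,1} = 0
G(15) = mex{0,0,0,0} = 1
G(16) = mex{1,1,1,1} = 0
G(17) = mex{0,0,0,0} = 1
G(18) = mex{1,1,1,1} = 0
G(19) = mex{0,0,0,0} = 1
G(20) = mex{1,1,1,1} = 0
Stack A: G(20) = 0.
Stack B: G(11) = 1.
Combined Grundy value = 0 ⊕ 1 = 1.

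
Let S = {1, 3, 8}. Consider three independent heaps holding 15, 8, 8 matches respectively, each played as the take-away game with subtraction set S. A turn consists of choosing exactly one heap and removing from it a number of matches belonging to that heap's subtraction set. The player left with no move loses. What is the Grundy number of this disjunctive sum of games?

0

All heaps use S = {1, 3, 8}:
G(0) = 0
G(1) = mex{0} = 1
G(2) = mex{1} = 0
G(3) = mex{0,0} = 1
G(4) = mex{1,1} = 0
G(5) = mex{0,0} = 1
G(6) = mex{1,1} = 0
G(7) = mex{0,0} = 1
G(8) = mex{1,1,0} = 2
G(9) = mex{2,0,1} = 3
G(10) = mex{3,1,0} = 2
G(11) = mex{2,2,1} = 0
G(12) = mex{0,3,0} = 1
G(13) = mex{1,2,1} = 0
G(14) = mex{0,0,0} = 1
G(15) = mex{1,1,1} = 0
Heap A: G(15) = 0.
Heap B: G(8) = 2.
Heap C: G(8) = 2.
Combined Grundy value = 0 ⊕ 2 ⊕ 2 = 0.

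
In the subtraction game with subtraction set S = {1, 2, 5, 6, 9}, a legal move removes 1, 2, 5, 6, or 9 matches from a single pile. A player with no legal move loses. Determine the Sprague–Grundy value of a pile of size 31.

0

G(0) = 0
G(1) = mex{0} = 1
G(2) = mex{1,0} = 2
G(3) = mex{2,1} = 0
G(4) = mex{0,2} = 1
G(5) = mex{1,0,0} = 2
G(6) = mex{2,1,1,0} = 3
G(7) = mex{3,2,2,1} = 0
G(8) = mex{0,3,0,2} = 1
G(9) = mex{1,0,1,0,0} = 2
G(10) = mex{2,1,2,1,1} = 0
G(11) = mex{0,2,3,2,2} = 1
G(12) = mex{1,0,0,3,0} = 2
G(13) = mex{2,1,1,0,1} = 3
G(14) = mex{3,2,2,1,2} = 0
G(15) = mex{0,3,0,2,3} = 1
G(16) = mex{1,0,1,0,0} = 2
G(17) = mex{2,1,2,1,1} = 0
G(18) = mex{0,2,3,2,2} = 1
G(19) = mex{1,0,0,3,0} = 2
G(20) = mex{2,1,1,0,1} = 3
G(21) = mex{3,2,2,1,2} = 0
G(22) = mex{0,3,0,2,3} = 1
G(23) = mex{1,0,1,0,0} = 2
G(24) = mex{2,1,2,1,1} = 0
G(25) = mex{0,2,3,2,2} = 1
G(26) = mex{1,0,0,3,0} = 2
G(27) = mex{2,1,1,0,1} = 3
G(28) = mex{3,2,2,1,2} = 0
G(29) = mex{0,3,0,2,3} = 1
G(30) = mex{1,0,1,0,0} = 2
G(31) = mex{2,1,2,1,1} = 0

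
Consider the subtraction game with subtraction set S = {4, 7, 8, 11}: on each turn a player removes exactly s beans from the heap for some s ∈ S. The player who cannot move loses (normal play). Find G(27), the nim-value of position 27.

n :  0  1  2  3  4  5  6  7  8  9 10 11 12 13 14 15 16 17 18 19 20 21 22 23 24 25 26 27
G :  0  0  0  0  1  1  1  1  2  2  2  2  3  3  3  0  0  0  0  1  1  1  1  2  2  2  2  3

3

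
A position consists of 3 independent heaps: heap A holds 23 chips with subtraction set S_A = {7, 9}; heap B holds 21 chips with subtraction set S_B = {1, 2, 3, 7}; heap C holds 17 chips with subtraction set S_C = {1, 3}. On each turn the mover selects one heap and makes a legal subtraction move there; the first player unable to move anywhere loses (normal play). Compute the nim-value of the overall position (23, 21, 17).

Heap A, S = {7, 9}:
n :  0  1  2  3  4  5  6  7  8  9 10 11 12 13 14 15 16 17 18 19 20 21 22 23
G :  0  0  0  0  0  0  0  1  1  1  1  1  1  1  2  2  0  0  0  0  0  0  0  1
G_A(23) = 1.
Heap B, S = {1, 2, 3, 7}:
G(0) = 0
G(1) = mex{0} = 1
G(2) = mex{1,0} = 2
G(3) = mex{2,1,0} = 3
G(4) = mex{3,2,1} = 0
G(5) = mex{0,3,2} = 1
G(6) = mex{1,0,3} = 2
G(7) = mex{2,1,0,0} = 3
G(8) = mex{3,2,1,1} = 0
G(9) = mex{0,3,2,2} = 1
G(10) = mex{1,0,3,3} = 2
G(11) = mex{2,1,0,0} = 3
G(12) = mex{3,2,1,1} = 0
G(13) = mex{0,3,2,2} = 1
G(14) = mex{1,0,3,3} = 2
G(15) = mex{2,1,0,0} = 3
G(16) = mex{3,2,1,1} = 0
G(17) = mex{0,3,2,2} = 1
G(18) = mex{1,0,3,3} = 2
G(19) = mex{2,1,0,0} = 3
G(20) = mex{3,2,1,1} = 0
G(21) = mex{0,3,2,2} = 1
G_B(21) = 1.
Heap C, S = {1, 3}:
n :  0  1  2  3  4  5  6  7  8  9 10 11 12 13 14 15 16 17
G :  0  1  0  1  0  1  0  1  0  1  0  1  0  1  0  1  0  1
G_C(17) = 1.
Combined Grundy value = 1 ⊕ 1 ⊕ 1 = 1.

1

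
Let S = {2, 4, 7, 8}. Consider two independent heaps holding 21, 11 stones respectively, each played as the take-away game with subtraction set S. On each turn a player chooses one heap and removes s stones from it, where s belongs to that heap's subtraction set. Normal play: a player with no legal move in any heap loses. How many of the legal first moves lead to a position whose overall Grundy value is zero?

All heaps use S = {2, 4, 7, 8}:
n :  0  1  2  3  4  5  6  7  8  9 10 11 12 13 14 15 16 17 18 19 20 21
G :  0  0  1  1  2  2  0  3  1  4  2  0  0  1  1  2  2  0  3  1  4  2
Heap A: G(21) = 2.
Heap B: G(11) = 0.
Combined Grundy value = 2 ⊕ 0 = 2.
A winning move leaves total XOR = 0, i.e. changes one component's Grundy value g to g ⊕ X where X is the current total.
Heap A: need g' = 2⊕2 = 0. Options: 21−2→G=1, 21−4→G=0, 21−7→G=1, 21−8→G=1. Hits: 1.
Heap B: need g' = 0⊕2 = 2. Options: 11−2→G=4, 11−4→G=3, 11−7→G=2, 11−8→G=1. Hits: 1.

2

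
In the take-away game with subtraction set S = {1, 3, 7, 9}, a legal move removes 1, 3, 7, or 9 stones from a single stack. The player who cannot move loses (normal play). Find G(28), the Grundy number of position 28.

0

n :  0  1  2  3  4  5  6  7  8  9 10 11 12 13 14 15 16 17 18 19 20 21 22 23 24 25 26 27 28
G :  0  1  0  1  0  1  0  1  0  1  0  1  0  1  0  1  0  1  0  1  0  1  0  1  0  1  0  1  0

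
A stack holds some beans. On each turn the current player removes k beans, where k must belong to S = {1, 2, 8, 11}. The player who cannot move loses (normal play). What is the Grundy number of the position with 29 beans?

G(0) = 0
G(1) = mex{0} = 1
G(2) = mex{1,0} = 2
G(3) = mex{2,1} = 0
G(4) = mex{0,2} = 1
G(5) = mex{1,0} = 2
G(6) = mex{2,1} = 0
G(7) = mex{0,2} = 1
G(8) = mex{1,0,0} = 2
G(9) = mex{2,1,1} = 0
G(10) = mex{0,2,2} = 1
G(11) = mex{1,0,0,0} = 2
G(12) = mex{2,1,1,1} = 0
G(13) = mex{0,2,2,2} = 1
G(14) = mex{1,0,0,0} = 2
G(15) = mex{2,1,1,1} = 0
G(16) = mex{0,2,2,2} = 1
G(17) = mex{1,0,0,0} = 2
G(18) = mex{2,1,1,1} = 0
G(19) = mex{0,2,2,2} = 1
G(20) = mex{1,0,0,0} = 2
G(21) = mex{2,1,1,1} = 0
G(22) = mex{0,2,2,2} = 1
G(23) = mex{1,0,0,0} = 2
G(24) = mex{2,1,1,1} = 0
G(25) = mex{0,2,2,2} = 1
G(26) = mex{1,0,0,0} = 2
G(27) = mex{2,1,1,1} = 0
G(28) = mex{0,2,2,2} = 1
G(29) = mex{1,0,0,0} = 2

2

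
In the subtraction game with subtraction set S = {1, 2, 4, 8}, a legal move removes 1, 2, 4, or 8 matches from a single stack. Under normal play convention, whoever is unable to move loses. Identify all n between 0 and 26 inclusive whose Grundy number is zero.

0, 3, 6, 9, 12, 15, 18, 21, 24

G(0) = 0
G(1) = mex{0} = 1
G(2) = mex{1,0} = 2
G(3) = mex{2,1} = 0
G(4) = mex{0,2,0} = 1
G(5) = mex{1,0,1} = 2
G(6) = mex{2,1,2} = 0
G(7) = mex{0,2,0} = 1
G(8) = mex{1,0,1,0} = 2
G(9) = mex{2,1,2,1} = 0
G(10) = mex{0,2,0,2} = 1
G(11) = mex{1,0,1,0} = 2
G(12) = mex{2,1,2,1} = 0
G(13) = mex{0,2,0,2} = 1
G(14) = mex{1,0,1,0} = 2
G(15) = mex{2,1,2,1} = 0
G(16) = mex{0,2,0,2} = 1
G(17) = mex{1,0,1,0} = 2
G(18) = mex{2,1,2,1} = 0
G(19) = mex{0,2,0,2} = 1
G(20) = mex{1,0,1,0} = 2
G(21) = mex{2,1,2,1} = 0
G(22) = mex{0,2,0,2} = 1
G(23) = mex{1,0,1,0} = 2
G(24) = mex{2,1,2,1} = 0
G(25) = mex{0,2,0,2} = 1
G(26) = mex{1,0,1,0} = 2
P-positions are exactly the n with G(n) = 0.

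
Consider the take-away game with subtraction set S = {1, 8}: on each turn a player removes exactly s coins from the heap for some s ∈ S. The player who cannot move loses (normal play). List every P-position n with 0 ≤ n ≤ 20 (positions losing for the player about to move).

0, 2, 4, 6, 9, 11, 13, 15, 18, 20

n :  0  1  2  3  4  5  6  7  8  9 10 11 12 13 14 15 16 17 18 19 20
G :  0  1  0  1  0  1  0  1  2  0  1  0  1  0  1  0  1  2  0  1  0
P-positions are exactly the n with G(n) = 0.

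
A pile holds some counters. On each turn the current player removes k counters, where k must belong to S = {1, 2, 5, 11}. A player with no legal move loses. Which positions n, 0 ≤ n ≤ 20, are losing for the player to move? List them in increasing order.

0, 3, 6, 9, 12, 15, 18

G(0) = 0
G(1) = mex{0} = 1
G(2) = mex{1,0} = 2
G(3) = mex{2,1} = 0
G(4) = mex{0,2} = 1
G(5) = mex{1,0,0} = 2
G(6) = mex{2,1,1} = 0
G(7) = mex{0,2,2} = 1
G(8) = mex{1,0,0} = 2
G(9) = mex{2,1,1} = 0
G(10) = mex{0,2,2} = 1
G(11) = mex{1,0,0,0} = 2
G(12) = mex{2,1,1,1} = 0
G(13) = mex{0,2,2,2} = 1
G(14) = mex{1,0,0,0} = 2
G(15) = mex{2,1,1,1} = 0
G(16) = mex{0,2,2,2} = 1
G(17) = mex{1,0,0,0} = 2
G(18) = mex{2,1,1,1} = 0
G(19) = mex{0,2,2,2} = 1
G(20) = mex{1,0,0,0} = 2
P-positions are exactly the n with G(n) = 0.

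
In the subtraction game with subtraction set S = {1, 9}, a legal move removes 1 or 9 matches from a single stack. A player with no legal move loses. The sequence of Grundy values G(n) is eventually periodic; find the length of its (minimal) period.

G(0) = 0
G(1) = mex{0} = 1
G(2) = mex{1} = 0
G(3) = mex{0} = 1
G(4) = mex{1} = 0
G(5) = mex{0} = 1
G(6) = mex{1} = 0
G(7) = mex{0} = 1
G(8) = mex{1} = 0
G(9) = mex{0,0} = 1
G(10) = mex{1,1} = 0
G(11) = mex{0,0} = 1
G(12) = mex{1,1} = 0
G(13) = mex{0,0} = 1
G(14) = mex{1,1} = 0
G(n+2) = G(n) holds for n = 0,…,8 (a full window of length max(S) = 9), so the sequence is purely periodic with period 2.

2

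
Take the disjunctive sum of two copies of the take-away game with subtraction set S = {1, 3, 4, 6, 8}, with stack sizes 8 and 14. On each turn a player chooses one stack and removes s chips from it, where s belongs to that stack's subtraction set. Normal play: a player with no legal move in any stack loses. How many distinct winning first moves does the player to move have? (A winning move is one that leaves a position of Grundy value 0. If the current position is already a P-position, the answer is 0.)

All stacks use S = {1, 3, 4, 6, 8}:
n :  0  1  2  3  4  5  6  7  8  9 10 11 12 13 14
G :  0  1  0  1  2  3  2  0  1  0  1  2  3  2  0
Stack A: G(8) = 1.
Stack B: G(14) = 0.
Combined Grundy value = 1 ⊕ 0 = 1.
A winning move leaves total XOR = 0, i.e. changes one component's Grundy value g to g ⊕ X where X is the current total.
Stack A: need g' = 1⊕1 = 0. Options: 8−1→G=0, 8−3→G=3, 8−4→G=2, 8−6→G=0, 8−8→G=0. Hits: 3.
Stack B: need g' = 0⊕1 = 1. Options: 14−1→G=2, 14−3→G=2, 14−4→G=1, 14−6→G=1, 14−8→G=2. Hits: 2.

5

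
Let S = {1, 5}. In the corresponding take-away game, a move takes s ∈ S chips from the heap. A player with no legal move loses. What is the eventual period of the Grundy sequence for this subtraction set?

G(0) = 0
G(1) = mex{0} = 1
G(2) = mex{1} = 0
G(3) = mex{0} = 1
G(4) = mex{1} = 0
G(5) = mex{0,0} = 1
G(6) = mex{1,1} = 0
G(7) = mex{0,0} = 1
G(8) = mex{1,1} = 0
G(9) = mex{0,0} = 1
G(10) = mex{1,1} = 0
G(11) = mex{0,0} = 1
G(12) = mex{1,1} = 0
G(13) = mex{0,0} = 1
G(14) = mex{1,1} = 0
G(n+2) = G(n) holds for n = 0,…,4 (a full window of length max(S) = 5), so the sequence is purely periodic with period 2.

2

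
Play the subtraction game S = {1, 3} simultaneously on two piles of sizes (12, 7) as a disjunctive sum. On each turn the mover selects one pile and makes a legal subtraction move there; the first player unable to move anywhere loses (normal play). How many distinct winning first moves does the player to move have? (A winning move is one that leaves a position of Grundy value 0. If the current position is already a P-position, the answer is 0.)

All piles use S = {1, 3}:
G(0) = 0
G(1) = mex{0} = 1
G(2) = mex{1} = 0
G(3) = mex{0,0} = 1
G(4) = mex{1,1} = 0
G(5) = mex{0,0} = 1
G(6) = mex{1,1} = 0
G(7) = mex{0,0} = 1
G(8) = mex{1,1} = 0
G(9) = mex{0,0} = 1
G(10) = mex{1,1} = 0
G(11) = mex{0,0} = 1
G(12) = mex{1,1} = 0
Pile A: G(12) = 0.
Pile B: G(7) = 1.
Combined Grundy value = 0 ⊕ 1 = 1.
A winning move leaves total XOR = 0, i.e. changes one component's Grundy value g to g ⊕ X where X is the current total.
Pile A: need g' = 0⊕1 = 1. Options: 12−1→G=1, 12−3→G=1. Hits: 2.
Pile B: need g' = 1⊕1 = 0. Options: 7−1→G=0, 7−3→G=0. Hits: 2.

4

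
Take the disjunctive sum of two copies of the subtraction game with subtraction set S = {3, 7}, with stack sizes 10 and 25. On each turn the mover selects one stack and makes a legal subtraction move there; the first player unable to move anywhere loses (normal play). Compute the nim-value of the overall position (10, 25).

All stacks use S = {3, 7}:
n :  0  1  2  3  4  5  6  7  8  9 10 11 12 13 14 15 16 17 18 19 20 21 22 23 24 25
G :  0  0  0  1  1  1  0  2  2  1  0  0  0  1  1  1  0  2  2  1  0  0  0  1  1  1
Stack A: G(10) = 0.
Stack B: G(25) = 1.
Combined Grundy value = 0 ⊕ 1 = 1.

1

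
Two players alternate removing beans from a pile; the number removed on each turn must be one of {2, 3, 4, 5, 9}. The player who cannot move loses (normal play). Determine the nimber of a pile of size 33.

n :  0  1  2  3  4  5  6  7  8  9 10 11 12 13 14 15 16 17 18 19 20 21 22 23 24 25 26 27 28 29 30 31 32 33
G :  0  0  1  1  2  2  3  0  0  1  1  2  2  3  0  0  1  1  2  2  3  0  0  1  1  2  2  3  0  0  1  1  2  2

2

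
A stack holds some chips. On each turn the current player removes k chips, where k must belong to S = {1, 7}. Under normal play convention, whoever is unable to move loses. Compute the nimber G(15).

G(0) = 0
G(1) = mex{0} = 1
G(2) = mex{1} = 0
G(3) = mex{0} = 1
G(4) = mex{1} = 0
G(5) = mex{0} = 1
G(6) = mex{1} = 0
G(7) = mex{0,0} = 1
G(8) = mex{1,1} = 0
G(9) = mex{0,0} = 1
G(10) = mex{1,1} = 0
G(11) = mex{0,0} = 1
G(12) = mex{1,1} = 0
G(13) = mex{0,0} = 1
G(14) = mex{1,1} = 0
G(15) = mex{0,0} = 1

1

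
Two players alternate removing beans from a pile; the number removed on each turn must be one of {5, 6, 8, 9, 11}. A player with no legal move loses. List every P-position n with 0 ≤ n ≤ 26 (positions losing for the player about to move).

n :  0  1  2  3  4  5  6  7  8  9 10 11 12 13 14 15 16 17 18 19 20 21 22 23 24 25 26
G :  0  0  0  0  0  1  1  1  1  1  2  2  2  2  2  3  0  0  0  0  0  1  1  1  1  1  2
P-positions are exactly the n with G(n) = 0.

0, 1, 2, 3, 4, 16, 17, 18, 19, 20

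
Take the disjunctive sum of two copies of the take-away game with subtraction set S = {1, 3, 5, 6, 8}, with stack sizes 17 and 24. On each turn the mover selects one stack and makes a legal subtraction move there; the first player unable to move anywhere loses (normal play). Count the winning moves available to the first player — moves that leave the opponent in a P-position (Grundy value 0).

3

All stacks use S = {1, 3, 5, 6, 8}:
G(0) = 0
G(1) = mex{0} = 1
G(2) = mex{1} = 0
G(3) = mex{0,0} = 1
G(4) = mex{1,1} = 0
G(5) = mex{0,0,0} = 1
G(6) = mex{1,1,1,0} = 2
G(7) = mex{2,0,0,1} = 3
G(8) = mex{3,1,1,0,0} = 2
G(9) = mex{2,2,0,1,1} = 3
G(10) = mex{3,3,1,0,0} = 2
G(11) = mex{2,2,2,1,1} = 0
G(12) = mex{0,3,3,2,0} = 1
G(13) = mex{1,2,2,3,1} = 0
G(14) = mex{0,0,3,2,2} = 1
G(15) = mex{1,1,2,3,3} = 0
G(16) = mex{0,0,0,2,2} = 1
G(17) = mex{1,1,1,0,3} = 2
G(18) = mex{2,0,0,1,2} = 3
G(19) = mex{3,1,1,0,0} = 2
G(20) = mex{2,2,0,1,1} = 3
G(21) = mex{3,3,1,0,0} = 2
G(22) = mex{2,2,2,1,1} = 0
G(23) = mex{0,3,3,2,0} = 1
G(24) = mex{1,2,2,3,1} = 0
Stack A: G(17) = 2.
Stack B: G(24) = 0.
Combined Grundy value = 2 ⊕ 0 = 2.
A winning move leaves total XOR = 0, i.e. changes one component's Grundy value g to g ⊕ X where X is the current total.
Stack A: need g' = 2⊕2 = 0. Options: 17−1→G=1, 17−3→G=1, 17−5→G=1, 17−6→G=0, 17−8→G=3. Hits: 1.
Stack B: need g' = 0⊕2 = 2. Options: 24−1→G=1, 24−3→G=2, 24−5→G=2, 24−6→G=3, 24−8→G=1. Hits: 2.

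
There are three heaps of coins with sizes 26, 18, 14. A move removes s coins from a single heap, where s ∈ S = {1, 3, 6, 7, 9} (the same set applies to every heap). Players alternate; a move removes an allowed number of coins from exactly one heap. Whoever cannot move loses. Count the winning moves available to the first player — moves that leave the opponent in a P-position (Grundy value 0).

3

All heaps use S = {1, 3, 6, 7, 9}:
G(0) = 0
G(1) = mex{0} = 1
G(2) = mex{1} = 0
G(3) = mex{0,0} = 1
G(4) = mex{1,1} = 0
G(5) = mex{0,0} = 1
G(6) = mex{1,1,0} = 2
G(7) = mex{2,0,1,0} = 3
G(8) = mex{3,1,0,1} = 2
G(9) = mex{2,2,1,0,0} = 3
G(10) = mex{3,3,0,1,1} = 2
G(11) = mex{2,2,1,0,0} = 3
G(12) = mex{3,3,2,1,1} = 0
G(13) = mex{0,2,3,2,0} = 1
G(14) = mex{1,3,2,3,1} = 0
G(15) = mex{0,0,3,2,2} = 1
G(16) = mex{1,1,2,3,3} = 0
G(17) = mex{0,0,3,2,2} = 1
G(18) = mex{1,1,0,3,3} = 2
G(19) = mex{2,0,1,0,2} = 3
G(20) = mex{3,1,0,1,3} = 2
G(21) = mex{2,2,1,0,0} = 3
G(22) = mex{3,3,0,1,1} = 2
G(23) = mex{2,2,1,0,0} = 3
G(24) = mex{3,3,2,1,1} = 0
G(25) = mex{0,2,3,2,0} = 1
G(26) = mex{1,3,2,3,1} = 0
Heap A: G(26) = 0.
Heap B: G(18) = 2.
Heap C: G(14) = 0.
Combined Grundy value = 0 ⊕ 2 ⊕ 0 = 2.
A winning move leaves total XOR = 0, i.e. changes one component's Grundy value g to g ⊕ X where X is the current total.
Heap A: need g' = 0⊕2 = 2. Options: 26−1→G=1, 26−3→G=3, 26−6→G=2, 26−7→G=3, 26−9→G=1. Hits: 1.
Heap B: need g' = 2⊕2 = 0. Options: 18−1→G=1, 18−3→G=1, 18−6→G=0, 18−7→G=3, 18−9→G=3. Hits: 1.
Heap C: need g' = 0⊕2 = 2. Options: 14−1→G=1, 14−3→G=3, 14−6→G=2, 14−7→G=3, 14−9→G=1. Hits: 1.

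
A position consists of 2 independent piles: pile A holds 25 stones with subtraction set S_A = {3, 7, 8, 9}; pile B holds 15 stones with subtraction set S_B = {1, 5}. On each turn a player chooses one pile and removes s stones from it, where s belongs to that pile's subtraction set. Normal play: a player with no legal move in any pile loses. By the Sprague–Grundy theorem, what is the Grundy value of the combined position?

Pile A, S = {3, 7, 8, 9}:
n :  0  1  2  3  4  5  6  7  8  9 10 11 12 13 14 15 16 17 18 19 20 21 22 23 24 25
G :  0  0  0  1  1  1  0  2  2  1  3  3  0  2  4  1  0  0  0  1  1  1  0  2  2  1
G_A(25) = 1.
Pile B, S = {1, 5}:
G(0) = 0
G(1) = mex{0} = 1
G(2) = mex{1} = 0
G(3) = mex{0} = 1
G(4) = mex{1} = 0
G(5) = mex{0,0} = 1
G(6) = mex{1,1} = 0
G(7) = mex{0,0} = 1
G(8) = mex{1,1} = 0
G(9) = mex{0,0} = 1
G(10) = mex{1,1} = 0
G(11) = mex{0,0} = 1
G(12) = mex{1,1} = 0
G(13) = mex{0,0} = 1
G(14) = mex{1,1} = 0
G(15) = mex{0,0} = 1
G_B(15) = 1.
Combined Grundy value = 1 ⊕ 1 = 0.

0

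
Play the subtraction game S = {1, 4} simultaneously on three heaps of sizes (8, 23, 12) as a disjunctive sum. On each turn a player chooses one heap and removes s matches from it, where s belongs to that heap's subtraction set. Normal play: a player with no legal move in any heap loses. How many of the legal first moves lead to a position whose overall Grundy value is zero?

0

All heaps use S = {1, 4}:
n :  0  1  2  3  4  5  6  7  8  9 10 11 12 13 14 15 16 17 18 19 20 21 22 23
G :  0  1  0  1  2  0  1  0  1  2  0  1  0  1  2  0  1  0  1  2  0  1  0  1
Heap A: G(8) = 1.
Heap B: G(23) = 1.
Heap C: G(12) = 0.
Combined Grundy value = 1 ⊕ 1 ⊕ 0 = 0.
A winning move leaves total XOR = 0, i.e. changes one component's Grundy value g to g ⊕ X where X is the current total.
Heap A: target g' = 1⊕0 = 1, but every legal move changes the Grundy value (mex property), so 0 moves.
Heap B: target g' = 1⊕0 = 1, but every legal move changes the Grundy value (mex property), so 0 moves.
Heap C: target g' = 0⊕0 = 0, but every legal move changes the Grundy value (mex property), so 0 moves.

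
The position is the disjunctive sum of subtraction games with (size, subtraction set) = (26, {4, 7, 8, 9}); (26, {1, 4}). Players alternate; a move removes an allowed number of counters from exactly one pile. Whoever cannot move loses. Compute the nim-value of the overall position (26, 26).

1

Pile A, S = {4, 7, 8, 9}:
n :  0  1  2  3  4  5  6  7  8  9 10 11 12 13 14 15 16 17 18 19 20 21 22 23 24 25 26
G :  0  0  0  0  1  1  1  1  2  2  2  2  3  0  0  0  0  1  1  1  1  2  2  2  2  3  0
G_A(26) = 0.
Pile B, S = {1, 4}:
G(0) = 0
G(1) = mex{0} = 1
G(2) = mex{1} = 0
G(3) = mex{0} = 1
G(4) = mex{1,0} = 2
G(5) = mex{2,1} = 0
G(6) = mex{0,0} = 1
G(7) = mex{1,1} = 0
G(8) = mex{0,2} = 1
G(9) = mex{1,0} = 2
G(10) = mex{2,1} = 0
G(11) = mex{0,0} = 1
G(12) = mex{1,1} = 0
G(13) = mex{0,2} = 1
G(14) = mex{1,0} = 2
G(15) = mex{2,1} = 0
G(16) = mex{0,0} = 1
G(17) = mex{1,1} = 0
G(18) = mex{0,2} = 1
G(19) = mex{1,0} = 2
G(20) = mex{2,1} = 0
G(21) = mex{0,0} = 1
G(22) = mex{1,1} = 0
G(23) = mex{0,2} = 1
G(24) = mex{1,0} = 2
G(25) = mex{2,1} = 0
G(26) = mex{0,0} = 1
G_B(26) = 1.
Combined Grundy value = 0 ⊕ 1 = 1.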